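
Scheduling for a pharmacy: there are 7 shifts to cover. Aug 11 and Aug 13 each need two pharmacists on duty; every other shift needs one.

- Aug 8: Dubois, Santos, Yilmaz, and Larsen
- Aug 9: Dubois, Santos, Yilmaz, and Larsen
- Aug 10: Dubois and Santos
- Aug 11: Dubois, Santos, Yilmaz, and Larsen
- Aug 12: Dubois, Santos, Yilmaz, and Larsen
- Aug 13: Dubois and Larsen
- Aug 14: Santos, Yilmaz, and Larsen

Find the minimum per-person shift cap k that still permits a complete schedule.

3

With 4 pharmacists and 9 worker-slots to fill, someone must work at least ⌈9/4⌉ = 3 shifts, so k ≥ 3.
k = 3 works: Aug 8→Dubois, Aug 9→Santos, Aug 10→Dubois, Aug 11→Yilmaz+Larsen, Aug 12→Santos, Aug 13→Dubois+Larsen, Aug 14→Santos.
Loads: Dubois 3, Santos 3, Yilmaz 1, Larsen 2 — all ≤ 3.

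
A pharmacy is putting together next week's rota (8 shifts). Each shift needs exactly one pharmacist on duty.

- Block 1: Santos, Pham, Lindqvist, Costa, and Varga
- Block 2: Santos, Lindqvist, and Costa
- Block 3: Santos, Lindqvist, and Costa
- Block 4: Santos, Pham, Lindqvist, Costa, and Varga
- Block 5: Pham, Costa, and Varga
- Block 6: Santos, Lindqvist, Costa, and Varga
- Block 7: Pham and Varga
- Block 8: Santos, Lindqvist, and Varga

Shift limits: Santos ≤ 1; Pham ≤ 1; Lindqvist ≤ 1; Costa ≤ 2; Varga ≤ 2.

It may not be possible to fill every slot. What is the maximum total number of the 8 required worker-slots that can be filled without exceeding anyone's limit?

Total capacity across all pharmacists is 1+1+1+2+2 = 7, and 8 slots are needed, so at most 7 can be filled.
An assignment achieving 7: Block 1→Varga, Block 2→Santos, Block 3→Lindqvist, Block 5→Costa, Block 6→Costa, Block 7→Pham, Block 8→Varga.
Loads: Santos 1/1, Pham 1/1, Lindqvist 1/1, Costa 2/2, Varga 2/2.

7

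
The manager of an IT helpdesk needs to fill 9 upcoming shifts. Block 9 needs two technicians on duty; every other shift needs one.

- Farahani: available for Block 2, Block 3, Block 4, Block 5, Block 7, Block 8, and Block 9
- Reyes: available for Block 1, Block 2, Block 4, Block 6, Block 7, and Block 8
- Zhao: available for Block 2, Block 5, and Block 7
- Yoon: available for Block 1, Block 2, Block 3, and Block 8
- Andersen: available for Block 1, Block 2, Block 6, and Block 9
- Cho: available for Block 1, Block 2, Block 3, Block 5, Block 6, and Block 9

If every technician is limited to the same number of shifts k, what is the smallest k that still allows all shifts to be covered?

2

With 6 technicians and 10 worker-slots to fill, someone must work at least ⌈10/6⌉ = 2 shifts, so k ≥ 2.
k = 2 works: Block 1→Yoon, Block 2→Zhao, Block 3→Farahani, Block 4→Farahani, Block 5→Zhao, Block 6→Reyes, Block 7→Reyes, Block 8→Yoon, Block 9→Andersen+Cho.
Loads: Farahani 2, Reyes 2, Zhao 2, Yoon 2, Andersen 1, Cho 1 — all ≤ 2.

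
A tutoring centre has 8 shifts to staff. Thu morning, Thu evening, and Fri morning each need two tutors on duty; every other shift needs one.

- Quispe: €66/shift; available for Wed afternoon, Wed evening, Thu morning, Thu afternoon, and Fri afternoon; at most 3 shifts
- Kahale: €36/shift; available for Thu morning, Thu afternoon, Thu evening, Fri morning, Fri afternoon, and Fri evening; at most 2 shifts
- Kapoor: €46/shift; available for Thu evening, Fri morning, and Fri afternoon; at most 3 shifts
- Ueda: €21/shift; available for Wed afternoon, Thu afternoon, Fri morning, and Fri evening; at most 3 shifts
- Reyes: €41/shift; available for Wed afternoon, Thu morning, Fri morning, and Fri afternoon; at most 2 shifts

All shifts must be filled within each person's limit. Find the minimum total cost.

€421

Wed evening can only be covered by Quispe, so that assignment is forced.
Thu evening can only be covered by Kahale and Kapoor, so that assignment is forced.
Picking the cheapest available tutor for each shift independently would cost €381, but that ignores the shift limits.
An optimal schedule: Wed afternoon→Ueda, Wed evening→Quispe, Thu morning→Kahale+Reyes, Thu afternoon→Ueda, Thu evening→Kahale+Kapoor, Fri morning→Reyes+Kapoor, Fri afternoon→Kapoor, Fri evening→Ueda.
Total: 21 + 66 + 36 + 41 + 21 + 36 + 46 + 41 + 46 + 46 + 21 = €421.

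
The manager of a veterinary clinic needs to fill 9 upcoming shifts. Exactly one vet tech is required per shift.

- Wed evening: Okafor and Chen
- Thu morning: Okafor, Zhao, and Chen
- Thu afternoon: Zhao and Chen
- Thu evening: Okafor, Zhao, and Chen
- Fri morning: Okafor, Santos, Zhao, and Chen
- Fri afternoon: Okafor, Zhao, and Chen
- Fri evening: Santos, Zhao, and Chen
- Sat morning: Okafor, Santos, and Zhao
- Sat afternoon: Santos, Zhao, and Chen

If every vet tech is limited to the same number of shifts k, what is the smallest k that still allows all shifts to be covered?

3

With 4 vet techs and 9 worker-slots to fill, someone must work at least ⌈9/4⌉ = 3 shifts, so k ≥ 3.
k = 3 works: Wed evening→Okafor, Thu morning→Okafor, Thu afternoon→Zhao, Thu evening→Okafor, Fri morning→Zhao, Fri afternoon→Zhao, Fri evening→Santos, Sat morning→Santos, Sat afternoon→Santos.
Loads: Okafor 3, Santos 3, Zhao 3, Chen 0 — all ≤ 3.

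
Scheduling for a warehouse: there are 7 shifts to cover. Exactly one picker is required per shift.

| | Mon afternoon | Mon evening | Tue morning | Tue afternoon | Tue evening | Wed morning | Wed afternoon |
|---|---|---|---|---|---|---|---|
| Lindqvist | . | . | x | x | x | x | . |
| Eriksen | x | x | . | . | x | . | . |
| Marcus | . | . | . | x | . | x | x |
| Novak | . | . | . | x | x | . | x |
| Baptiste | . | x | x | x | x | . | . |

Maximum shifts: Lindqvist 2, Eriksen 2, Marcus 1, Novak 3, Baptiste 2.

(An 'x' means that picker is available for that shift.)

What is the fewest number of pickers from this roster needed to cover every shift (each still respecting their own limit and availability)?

3

7 slots to fill and no one can take more than 3, so at least ⌈7/3⌉ = 3 pickers are needed.
Lindqvist, Eriksen, and Novak alone can cover everything: Mon afternoon→Eriksen, Mon evening→Eriksen, Tue morning→Lindqvist, Tue afternoon→Novak, Tue evening→Novak, Wed morning→Lindqvist, Wed afternoon→Novak.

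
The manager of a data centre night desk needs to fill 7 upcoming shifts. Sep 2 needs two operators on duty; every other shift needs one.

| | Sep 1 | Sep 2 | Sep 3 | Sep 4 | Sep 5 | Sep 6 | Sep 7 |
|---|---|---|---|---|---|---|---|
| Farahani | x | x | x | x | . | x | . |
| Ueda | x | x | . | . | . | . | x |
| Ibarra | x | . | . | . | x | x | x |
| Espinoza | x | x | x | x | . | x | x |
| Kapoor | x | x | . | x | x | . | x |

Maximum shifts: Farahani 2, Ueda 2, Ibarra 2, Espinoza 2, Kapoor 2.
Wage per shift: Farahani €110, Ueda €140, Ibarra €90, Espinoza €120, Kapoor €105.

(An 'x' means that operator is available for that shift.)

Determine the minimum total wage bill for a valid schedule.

Picking the cheapest available operator for each shift independently would cost €790, but that ignores the shift limits.
An optimal schedule: Sep 1→Espinoza, Sep 2→Farahani+Espinoza, Sep 3→Farahani, Sep 4→Kapoor, Sep 5→Ibarra, Sep 6→Ibarra, Sep 7→Kapoor.
Total: 120 + 110 + 120 + 110 + 105 + 90 + 90 + 105 = €850.

€850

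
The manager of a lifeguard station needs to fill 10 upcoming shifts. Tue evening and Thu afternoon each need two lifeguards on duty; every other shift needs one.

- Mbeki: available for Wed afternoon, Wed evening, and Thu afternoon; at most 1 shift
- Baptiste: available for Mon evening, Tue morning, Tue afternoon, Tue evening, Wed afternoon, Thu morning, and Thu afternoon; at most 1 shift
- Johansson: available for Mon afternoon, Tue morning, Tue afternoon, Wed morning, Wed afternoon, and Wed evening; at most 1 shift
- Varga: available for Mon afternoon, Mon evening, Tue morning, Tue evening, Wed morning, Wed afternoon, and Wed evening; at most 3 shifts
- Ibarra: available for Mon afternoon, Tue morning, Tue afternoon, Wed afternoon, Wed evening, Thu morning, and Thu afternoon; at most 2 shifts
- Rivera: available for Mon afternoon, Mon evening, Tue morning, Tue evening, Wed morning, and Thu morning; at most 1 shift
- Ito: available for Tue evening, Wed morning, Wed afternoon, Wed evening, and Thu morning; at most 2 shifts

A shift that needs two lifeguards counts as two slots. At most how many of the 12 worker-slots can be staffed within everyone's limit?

11

Total capacity across all lifeguards is 1+1+1+3+2+1+2 = 11, and 12 slots are needed, so at most 11 can be filled.
An assignment achieving 11: Mon afternoon→Varga, Mon evening→Baptiste, Tue afternoon→Johansson, Tue evening→Varga+Rivera, Wed morning→Varga, Wed afternoon→Ito, Wed evening→Ito, Thu morning→Ibarra, Thu afternoon→Mbeki+Ibarra.
Loads: Mbeki 1/1, Baptiste 1/1, Johansson 1/1, Varga 3/3, Ibarra 2/2, Rivera 1/1, Ito 2/2.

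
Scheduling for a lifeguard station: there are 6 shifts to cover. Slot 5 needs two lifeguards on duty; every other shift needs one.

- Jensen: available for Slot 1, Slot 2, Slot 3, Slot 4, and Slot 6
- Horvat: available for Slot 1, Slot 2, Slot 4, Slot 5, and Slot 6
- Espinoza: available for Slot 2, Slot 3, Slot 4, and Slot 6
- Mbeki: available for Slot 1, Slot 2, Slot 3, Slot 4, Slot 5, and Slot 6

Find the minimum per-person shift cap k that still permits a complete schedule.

With 4 lifeguards and 7 worker-slots to fill, someone must work at least ⌈7/4⌉ = 2 shifts, so k ≥ 2.
k = 2 works: Slot 1→Jensen, Slot 2→Horvat, Slot 3→Jensen, Slot 4→Espinoza, Slot 5→Horvat+Mbeki, Slot 6→Espinoza.
Loads: Jensen 2, Horvat 2, Espinoza 2, Mbeki 1 — all ≤ 2.

2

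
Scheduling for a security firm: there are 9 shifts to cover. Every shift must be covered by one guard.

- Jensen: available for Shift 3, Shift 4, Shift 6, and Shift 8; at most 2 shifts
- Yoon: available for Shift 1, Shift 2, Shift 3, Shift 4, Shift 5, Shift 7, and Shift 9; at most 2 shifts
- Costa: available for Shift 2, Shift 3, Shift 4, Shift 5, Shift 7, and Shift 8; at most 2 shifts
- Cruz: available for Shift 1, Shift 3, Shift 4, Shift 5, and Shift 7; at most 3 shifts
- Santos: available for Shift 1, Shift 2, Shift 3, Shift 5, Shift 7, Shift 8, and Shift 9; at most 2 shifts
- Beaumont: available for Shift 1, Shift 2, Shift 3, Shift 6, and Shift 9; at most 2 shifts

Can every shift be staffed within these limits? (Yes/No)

Yes

One valid schedule: Shift 1→Yoon, Shift 2→Costa, Shift 3→Cruz, Shift 4→Costa, Shift 5→Cruz, Shift 6→Jensen, Shift 7→Cruz, Shift 8→Jensen, Shift 9→Yoon.
Loads: Jensen 2/2, Yoon 2/2, Costa 2/2, Cruz 3/3, Santos 0/2, Beaumont 0/2 — all within limits.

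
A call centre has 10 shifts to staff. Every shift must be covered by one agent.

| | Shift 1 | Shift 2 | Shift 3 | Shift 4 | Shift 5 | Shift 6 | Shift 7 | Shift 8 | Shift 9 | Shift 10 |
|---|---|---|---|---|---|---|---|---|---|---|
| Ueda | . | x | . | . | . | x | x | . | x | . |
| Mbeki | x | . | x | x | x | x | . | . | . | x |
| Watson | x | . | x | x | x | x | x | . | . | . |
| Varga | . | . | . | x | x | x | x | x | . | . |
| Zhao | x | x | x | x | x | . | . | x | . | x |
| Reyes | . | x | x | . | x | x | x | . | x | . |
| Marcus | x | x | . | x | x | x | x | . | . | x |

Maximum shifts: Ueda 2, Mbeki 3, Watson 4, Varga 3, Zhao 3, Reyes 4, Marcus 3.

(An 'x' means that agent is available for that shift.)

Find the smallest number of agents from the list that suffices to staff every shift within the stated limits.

10 slots to fill and no one can take more than 4, so at least ⌈10/4⌉ = 3 agents are needed.
Mbeki, Varga, and Reyes alone can cover everything: Shift 1→Mbeki, Shift 2→Reyes, Shift 3→Mbeki, Shift 4→Varga, Shift 5→Reyes, Shift 6→Reyes, Shift 7→Varga, Shift 8→Varga, Shift 9→Reyes, Shift 10→Mbeki.

3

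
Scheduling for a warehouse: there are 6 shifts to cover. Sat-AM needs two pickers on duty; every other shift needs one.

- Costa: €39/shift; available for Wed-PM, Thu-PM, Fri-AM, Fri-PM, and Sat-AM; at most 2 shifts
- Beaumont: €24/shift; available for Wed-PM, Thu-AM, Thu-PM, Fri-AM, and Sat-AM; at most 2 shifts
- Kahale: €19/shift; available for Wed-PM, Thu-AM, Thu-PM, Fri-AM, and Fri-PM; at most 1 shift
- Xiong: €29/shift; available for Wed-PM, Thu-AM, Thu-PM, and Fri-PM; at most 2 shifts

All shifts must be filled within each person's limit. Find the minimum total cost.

Sat-AM can only be covered by Costa and Beaumont, so that assignment is forced.
Picking the cheapest available picker for each shift independently would cost €158, but that ignores the shift limits.
An optimal schedule: Wed-PM→Xiong, Thu-AM→Beaumont, Thu-PM→Xiong, Fri-AM→Costa, Fri-PM→Kahale, Sat-AM→Costa+Beaumont.
Total: 29 + 24 + 29 + 39 + 19 + 39 + 24 = €203.

€203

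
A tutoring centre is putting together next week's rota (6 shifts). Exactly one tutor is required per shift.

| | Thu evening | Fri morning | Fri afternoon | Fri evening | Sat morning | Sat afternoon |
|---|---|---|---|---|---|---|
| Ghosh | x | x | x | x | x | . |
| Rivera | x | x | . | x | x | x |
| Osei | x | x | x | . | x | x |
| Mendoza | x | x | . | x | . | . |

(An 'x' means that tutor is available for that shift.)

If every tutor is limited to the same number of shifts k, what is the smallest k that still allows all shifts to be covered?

2

With 4 tutors and 6 worker-slots to fill, someone must work at least ⌈6/4⌉ = 2 shifts, so k ≥ 2.
k = 2 works: Thu evening→Osei, Fri morning→Osei, Fri afternoon→Ghosh, Fri evening→Ghosh, Sat morning→Rivera, Sat afternoon→Rivera.
Loads: Ghosh 2, Rivera 2, Osei 2, Mendoza 0 — all ≤ 2.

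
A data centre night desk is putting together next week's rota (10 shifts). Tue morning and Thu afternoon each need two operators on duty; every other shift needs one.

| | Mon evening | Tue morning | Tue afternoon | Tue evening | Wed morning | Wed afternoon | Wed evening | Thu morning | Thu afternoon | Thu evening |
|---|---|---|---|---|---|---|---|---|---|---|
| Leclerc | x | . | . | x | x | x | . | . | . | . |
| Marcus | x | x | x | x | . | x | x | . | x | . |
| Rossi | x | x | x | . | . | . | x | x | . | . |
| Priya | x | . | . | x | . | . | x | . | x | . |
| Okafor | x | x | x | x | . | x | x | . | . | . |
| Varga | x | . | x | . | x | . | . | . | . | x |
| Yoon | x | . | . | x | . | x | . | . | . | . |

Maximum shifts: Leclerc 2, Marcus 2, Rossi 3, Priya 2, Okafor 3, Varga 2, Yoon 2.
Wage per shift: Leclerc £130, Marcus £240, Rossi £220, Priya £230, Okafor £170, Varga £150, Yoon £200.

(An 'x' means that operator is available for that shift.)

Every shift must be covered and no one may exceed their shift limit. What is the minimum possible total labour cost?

£2180

Thu morning can only be covered by Rossi, so that assignment is forced.
Thu afternoon can only be covered by Marcus and Priya, so that assignment is forced.
Thu evening can only be covered by Varga, so that assignment is forced.
Picking the cheapest available operator for each shift independently would cost £2070, but that ignores the shift limits.
An optimal schedule: Mon evening→Yoon, Tue morning→Okafor+Rossi, Tue afternoon→Varga, Tue evening→Okafor, Wed morning→Leclerc, Wed afternoon→Leclerc, Wed evening→Okafor, Thu morning→Rossi, Thu afternoon→Priya+Marcus, Thu evening→Varga.
Total: 200 + 170 + 220 + 150 + 170 + 130 + 130 + 170 + 220 + 230 + 240 + 150 = £2180.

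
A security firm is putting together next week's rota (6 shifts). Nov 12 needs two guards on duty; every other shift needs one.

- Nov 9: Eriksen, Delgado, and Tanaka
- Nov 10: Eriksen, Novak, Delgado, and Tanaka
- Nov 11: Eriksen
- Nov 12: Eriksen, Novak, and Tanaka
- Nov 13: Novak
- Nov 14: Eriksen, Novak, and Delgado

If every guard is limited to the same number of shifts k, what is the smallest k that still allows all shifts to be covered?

2

With 4 guards and 7 worker-slots to fill, someone must work at least ⌈7/4⌉ = 2 shifts, so k ≥ 2.
k = 2 works: Nov 9→Eriksen, Nov 10→Delgado, Nov 11→Eriksen, Nov 12→Novak+Tanaka, Nov 13→Novak, Nov 14→Delgado.
Loads: Eriksen 2, Novak 2, Delgado 2, Tanaka 1 — all ≤ 2.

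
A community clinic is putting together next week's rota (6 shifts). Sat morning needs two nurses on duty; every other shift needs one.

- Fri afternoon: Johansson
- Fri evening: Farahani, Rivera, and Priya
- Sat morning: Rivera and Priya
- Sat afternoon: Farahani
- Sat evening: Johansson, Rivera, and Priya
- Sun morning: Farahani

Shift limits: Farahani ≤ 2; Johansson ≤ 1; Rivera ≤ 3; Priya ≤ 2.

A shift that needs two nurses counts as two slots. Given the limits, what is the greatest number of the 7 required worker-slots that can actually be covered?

7

Total capacity across all nurses is 2+1+3+2 = 8, and 7 slots are needed, so at most 7 can be filled.
An assignment achieving 7: Fri afternoon→Johansson, Fri evening→Rivera, Sat morning→Rivera+Priya, Sat afternoon→Farahani, Sat evening→Rivera, Sun morning→Farahani.
Loads: Farahani 2/2, Johansson 1/1, Rivera 3/3, Priya 1/2.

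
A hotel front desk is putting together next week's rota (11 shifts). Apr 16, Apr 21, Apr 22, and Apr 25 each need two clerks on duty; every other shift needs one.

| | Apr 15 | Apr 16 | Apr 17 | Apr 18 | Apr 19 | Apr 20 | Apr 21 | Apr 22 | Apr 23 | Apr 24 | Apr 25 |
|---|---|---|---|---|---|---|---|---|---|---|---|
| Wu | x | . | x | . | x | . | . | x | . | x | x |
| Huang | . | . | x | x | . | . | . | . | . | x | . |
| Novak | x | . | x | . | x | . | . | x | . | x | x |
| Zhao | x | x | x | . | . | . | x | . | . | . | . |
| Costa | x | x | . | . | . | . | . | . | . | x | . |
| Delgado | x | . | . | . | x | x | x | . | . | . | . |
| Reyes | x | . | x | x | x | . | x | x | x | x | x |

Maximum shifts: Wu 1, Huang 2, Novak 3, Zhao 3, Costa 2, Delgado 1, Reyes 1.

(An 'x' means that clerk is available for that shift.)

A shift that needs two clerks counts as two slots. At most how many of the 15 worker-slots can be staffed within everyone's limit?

13

Total capacity across all clerks is 1+2+3+3+2+1+1 = 13, and 15 slots are needed, so at most 13 can be filled.
An assignment achieving 13: Apr 15→Zhao, Apr 16→Zhao+Costa, Apr 17→Huang, Apr 18→Huang, Apr 19→Novak, Apr 20→Delgado, Apr 21→Zhao, Apr 22→Wu+Novak, Apr 23→Reyes, Apr 24→Costa, Apr 25→Novak.
Loads: Wu 1/1, Huang 2/2, Novak 3/3, Zhao 3/3, Costa 2/2, Delgado 1/1, Reyes 1/1.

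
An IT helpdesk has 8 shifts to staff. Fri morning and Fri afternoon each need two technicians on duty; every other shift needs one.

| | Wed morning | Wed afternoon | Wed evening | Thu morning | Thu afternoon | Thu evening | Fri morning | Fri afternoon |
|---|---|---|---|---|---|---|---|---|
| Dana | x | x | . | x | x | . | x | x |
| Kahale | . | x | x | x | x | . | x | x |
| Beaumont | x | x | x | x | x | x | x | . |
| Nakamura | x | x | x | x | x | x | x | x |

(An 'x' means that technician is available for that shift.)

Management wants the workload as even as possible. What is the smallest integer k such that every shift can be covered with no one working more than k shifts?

With 4 technicians and 10 worker-slots to fill, someone must work at least ⌈10/4⌉ = 3 shifts, so k ≥ 3.
k = 3 works: Wed morning→Dana, Wed afternoon→Dana, Wed evening→Kahale, Thu morning→Kahale, Thu afternoon→Beaumont, Thu evening→Beaumont, Fri morning→Beaumont+Nakamura, Fri afternoon→Dana+Kahale.
Loads: Dana 3, Kahale 3, Beaumont 3, Nakamura 1 — all ≤ 3.

3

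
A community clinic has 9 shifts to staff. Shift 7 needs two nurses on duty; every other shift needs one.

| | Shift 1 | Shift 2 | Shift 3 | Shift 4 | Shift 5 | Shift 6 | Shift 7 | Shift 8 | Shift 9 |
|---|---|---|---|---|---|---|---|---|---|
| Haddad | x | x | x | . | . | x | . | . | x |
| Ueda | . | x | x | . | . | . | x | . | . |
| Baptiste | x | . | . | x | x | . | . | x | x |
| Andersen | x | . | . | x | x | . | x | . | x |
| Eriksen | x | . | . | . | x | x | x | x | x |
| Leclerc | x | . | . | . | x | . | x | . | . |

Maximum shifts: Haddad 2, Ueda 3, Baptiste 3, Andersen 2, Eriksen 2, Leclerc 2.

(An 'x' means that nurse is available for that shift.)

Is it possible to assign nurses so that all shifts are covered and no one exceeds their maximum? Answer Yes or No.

Yes

One valid schedule: Shift 1→Andersen, Shift 2→Haddad, Shift 3→Haddad, Shift 4→Baptiste, Shift 5→Baptiste, Shift 6→Eriksen, Shift 7→Ueda+Eriksen, Shift 8→Baptiste, Shift 9→Andersen.
Loads: Haddad 2/2, Ueda 1/3, Baptiste 3/3, Andersen 2/2, Eriksen 2/2, Leclerc 0/2 — all within limits.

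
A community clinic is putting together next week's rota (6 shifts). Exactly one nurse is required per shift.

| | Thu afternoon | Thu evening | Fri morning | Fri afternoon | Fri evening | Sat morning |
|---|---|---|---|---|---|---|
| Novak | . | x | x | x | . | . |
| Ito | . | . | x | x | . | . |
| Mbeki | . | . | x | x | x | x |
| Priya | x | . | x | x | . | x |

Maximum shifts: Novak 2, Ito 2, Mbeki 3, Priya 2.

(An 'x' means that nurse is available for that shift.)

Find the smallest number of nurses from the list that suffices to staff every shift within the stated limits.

3

6 slots to fill and no one can take more than 3, so at least ⌈6/3⌉ = 2 nurses are needed.
Any 2 nurses together have capacity at most 3+2 = 5 < 6 slots, so 2 can never suffice.
Novak, Mbeki, and Priya alone can cover everything: Thu afternoon→Priya, Thu evening→Novak, Fri morning→Novak, Fri afternoon→Mbeki, Fri evening→Mbeki, Sat morning→Mbeki.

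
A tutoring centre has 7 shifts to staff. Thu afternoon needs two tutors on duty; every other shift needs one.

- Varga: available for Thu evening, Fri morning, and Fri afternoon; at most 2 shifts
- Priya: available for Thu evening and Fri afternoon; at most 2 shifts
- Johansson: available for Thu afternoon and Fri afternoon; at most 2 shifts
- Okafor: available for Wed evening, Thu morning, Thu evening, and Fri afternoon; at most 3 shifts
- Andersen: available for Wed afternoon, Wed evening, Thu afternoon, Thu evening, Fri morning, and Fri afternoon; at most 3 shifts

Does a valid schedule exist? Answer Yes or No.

Wed afternoon can only be covered by Andersen, so that assignment is forced.
Thu morning can only be covered by Okafor, so that assignment is forced.
Thu afternoon can only be covered by Johansson and Andersen, so that assignment is forced.
One valid schedule: Wed afternoon→Andersen, Wed evening→Okafor, Thu morning→Okafor, Thu afternoon→Johansson+Andersen, Thu evening→Varga, Fri morning→Varga, Fri afternoon→Priya.
Loads: Varga 2/2, Priya 1/2, Johansson 1/2, Okafor 2/3, Andersen 2/3 — all within limits.

Yes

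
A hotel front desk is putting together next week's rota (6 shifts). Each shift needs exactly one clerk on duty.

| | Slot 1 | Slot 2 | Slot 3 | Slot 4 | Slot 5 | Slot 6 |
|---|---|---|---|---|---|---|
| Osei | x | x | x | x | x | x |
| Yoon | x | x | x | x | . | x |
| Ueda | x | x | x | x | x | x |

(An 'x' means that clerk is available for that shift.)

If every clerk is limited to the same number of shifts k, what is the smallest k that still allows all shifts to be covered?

2

With 3 clerks and 6 worker-slots to fill, someone must work at least ⌈6/3⌉ = 2 shifts, so k ≥ 2.
k = 2 works: Slot 1→Osei, Slot 2→Yoon, Slot 3→Yoon, Slot 4→Ueda, Slot 5→Osei, Slot 6→Ueda.
Loads: Osei 2, Yoon 2, Ueda 2 — all ≤ 2.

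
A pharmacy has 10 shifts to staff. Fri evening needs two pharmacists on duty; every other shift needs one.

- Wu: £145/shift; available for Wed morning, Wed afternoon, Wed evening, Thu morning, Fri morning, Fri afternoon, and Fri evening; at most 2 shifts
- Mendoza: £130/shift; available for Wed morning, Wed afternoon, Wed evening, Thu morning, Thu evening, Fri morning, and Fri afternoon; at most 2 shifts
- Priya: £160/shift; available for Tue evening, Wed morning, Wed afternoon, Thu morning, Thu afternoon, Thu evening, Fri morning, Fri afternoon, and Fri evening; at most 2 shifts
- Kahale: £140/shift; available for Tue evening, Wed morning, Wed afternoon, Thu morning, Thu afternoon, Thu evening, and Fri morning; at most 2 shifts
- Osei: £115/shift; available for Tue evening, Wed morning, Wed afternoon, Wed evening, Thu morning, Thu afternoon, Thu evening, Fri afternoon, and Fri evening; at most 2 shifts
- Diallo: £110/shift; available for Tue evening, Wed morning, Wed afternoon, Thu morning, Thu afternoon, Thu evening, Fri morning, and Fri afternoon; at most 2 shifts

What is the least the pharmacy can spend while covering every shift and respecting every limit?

£1440

Picking the cheapest available pharmacist for each shift independently would cost £1255, but that ignores the shift limits.
An optimal schedule: Tue evening→Diallo, Wed morning→Kahale, Wed afternoon→Kahale, Wed evening→Osei, Thu morning→Priya, Thu afternoon→Diallo, Thu evening→Mendoza, Fri morning→Mendoza, Fri afternoon→Wu, Fri evening→Osei+Wu.
Total: 110 + 140 + 140 + 115 + 160 + 110 + 130 + 130 + 145 + 115 + 145 = £1440.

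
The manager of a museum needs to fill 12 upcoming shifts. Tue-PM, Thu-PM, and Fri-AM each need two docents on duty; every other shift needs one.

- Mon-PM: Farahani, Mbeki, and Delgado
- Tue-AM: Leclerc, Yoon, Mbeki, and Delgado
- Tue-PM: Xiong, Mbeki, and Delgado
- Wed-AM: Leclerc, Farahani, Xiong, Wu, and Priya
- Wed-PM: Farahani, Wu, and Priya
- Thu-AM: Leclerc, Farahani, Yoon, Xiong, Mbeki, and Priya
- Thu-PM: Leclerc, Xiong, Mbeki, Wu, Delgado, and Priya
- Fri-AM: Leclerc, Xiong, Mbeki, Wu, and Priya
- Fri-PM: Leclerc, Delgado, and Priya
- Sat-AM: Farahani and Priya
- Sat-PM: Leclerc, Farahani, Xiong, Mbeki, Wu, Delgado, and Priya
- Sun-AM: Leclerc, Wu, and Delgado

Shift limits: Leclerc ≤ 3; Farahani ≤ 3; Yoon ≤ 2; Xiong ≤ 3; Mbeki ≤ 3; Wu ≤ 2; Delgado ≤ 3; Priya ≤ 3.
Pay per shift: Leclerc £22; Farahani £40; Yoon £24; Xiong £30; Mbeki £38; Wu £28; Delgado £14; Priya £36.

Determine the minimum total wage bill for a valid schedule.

Picking the cheapest available docent for each shift independently would cost £308, but that ignores the shift limits.
An optimal schedule: Mon-PM→Delgado, Tue-AM→Yoon, Tue-PM→Delgado+Xiong, Wed-AM→Leclerc, Wed-PM→Wu, Thu-AM→Yoon, Thu-PM→Xiong+Priya, Fri-AM→Wu+Xiong, Fri-PM→Delgado, Sat-AM→Priya, Sat-PM→Leclerc, Sun-AM→Leclerc.
Total: 14 + 24 + 14 + 30 + 22 + 28 + 24 + 30 + 36 + 28 + 30 + 14 + 36 + 22 + 22 = £374.

£374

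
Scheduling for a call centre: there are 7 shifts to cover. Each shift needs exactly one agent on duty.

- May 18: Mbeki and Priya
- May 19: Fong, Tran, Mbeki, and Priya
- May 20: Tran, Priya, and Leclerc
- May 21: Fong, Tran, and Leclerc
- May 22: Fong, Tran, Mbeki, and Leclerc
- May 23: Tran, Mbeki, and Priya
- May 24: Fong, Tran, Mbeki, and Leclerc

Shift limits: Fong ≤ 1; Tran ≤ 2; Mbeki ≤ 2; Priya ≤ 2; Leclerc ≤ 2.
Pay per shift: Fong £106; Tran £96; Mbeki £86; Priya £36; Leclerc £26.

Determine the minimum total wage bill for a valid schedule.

£392

Picking the cheapest available agent for each shift independently would cost £212, but that ignores the shift limits.
An optimal schedule: May 18→Priya, May 19→Mbeki, May 20→Leclerc, May 21→Leclerc, May 22→Mbeki, May 23→Priya, May 24→Tran.
Total: 36 + 86 + 26 + 26 + 86 + 36 + 96 = £392.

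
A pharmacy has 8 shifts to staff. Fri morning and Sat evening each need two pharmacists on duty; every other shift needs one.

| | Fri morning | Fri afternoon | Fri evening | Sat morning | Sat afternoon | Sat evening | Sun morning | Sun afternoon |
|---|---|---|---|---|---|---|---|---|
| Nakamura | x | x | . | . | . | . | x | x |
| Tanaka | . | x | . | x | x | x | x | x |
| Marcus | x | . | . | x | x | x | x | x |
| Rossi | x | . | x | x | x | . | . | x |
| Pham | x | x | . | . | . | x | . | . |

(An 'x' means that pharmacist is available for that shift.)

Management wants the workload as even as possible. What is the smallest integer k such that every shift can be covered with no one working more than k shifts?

2

With 5 pharmacists and 10 worker-slots to fill, someone must work at least ⌈10/5⌉ = 2 shifts, so k ≥ 2.
k = 2 works: Fri morning→Rossi+Pham, Fri afternoon→Nakamura, Fri evening→Rossi, Sat morning→Tanaka, Sat afternoon→Tanaka, Sat evening→Marcus+Pham, Sun morning→Nakamura, Sun afternoon→Marcus.
Loads: Nakamura 2, Tanaka 2, Marcus 2, Rossi 2, Pham 2 — all ≤ 2.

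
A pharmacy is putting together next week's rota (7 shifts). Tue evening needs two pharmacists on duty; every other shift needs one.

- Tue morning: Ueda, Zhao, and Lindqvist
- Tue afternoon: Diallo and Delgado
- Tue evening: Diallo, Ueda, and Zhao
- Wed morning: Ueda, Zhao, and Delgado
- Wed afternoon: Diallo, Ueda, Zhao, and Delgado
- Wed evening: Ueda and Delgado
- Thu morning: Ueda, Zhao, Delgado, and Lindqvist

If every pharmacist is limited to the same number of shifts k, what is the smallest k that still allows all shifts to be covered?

With 5 pharmacists and 8 worker-slots to fill, someone must work at least ⌈8/5⌉ = 2 shifts, so k ≥ 2.
k = 2 works: Tue morning→Ueda, Tue afternoon→Diallo, Tue evening→Diallo+Zhao, Wed morning→Zhao, Wed afternoon→Delgado, Wed evening→Ueda, Thu morning→Delgado.
Loads: Diallo 2, Ueda 2, Zhao 2, Delgado 2, Lindqvist 0 — all ≤ 2.

2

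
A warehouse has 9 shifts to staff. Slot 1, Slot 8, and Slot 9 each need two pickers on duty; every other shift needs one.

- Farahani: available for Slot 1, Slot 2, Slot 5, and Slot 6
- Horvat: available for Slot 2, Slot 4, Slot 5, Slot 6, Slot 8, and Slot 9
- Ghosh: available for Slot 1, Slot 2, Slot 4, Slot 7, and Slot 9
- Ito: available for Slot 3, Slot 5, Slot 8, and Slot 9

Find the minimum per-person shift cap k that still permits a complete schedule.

With 4 pickers and 12 worker-slots to fill, someone must work at least ⌈12/4⌉ = 3 shifts, so k ≥ 3.
k = 3 works: Slot 1→Farahani+Ghosh, Slot 2→Farahani, Slot 3→Ito, Slot 4→Horvat, Slot 5→Horvat, Slot 6→Farahani, Slot 7→Ghosh, Slot 8→Horvat+Ito, Slot 9→Ghosh+Ito.
Loads: Farahani 3, Horvat 3, Ghosh 3, Ito 3 — all ≤ 3.

3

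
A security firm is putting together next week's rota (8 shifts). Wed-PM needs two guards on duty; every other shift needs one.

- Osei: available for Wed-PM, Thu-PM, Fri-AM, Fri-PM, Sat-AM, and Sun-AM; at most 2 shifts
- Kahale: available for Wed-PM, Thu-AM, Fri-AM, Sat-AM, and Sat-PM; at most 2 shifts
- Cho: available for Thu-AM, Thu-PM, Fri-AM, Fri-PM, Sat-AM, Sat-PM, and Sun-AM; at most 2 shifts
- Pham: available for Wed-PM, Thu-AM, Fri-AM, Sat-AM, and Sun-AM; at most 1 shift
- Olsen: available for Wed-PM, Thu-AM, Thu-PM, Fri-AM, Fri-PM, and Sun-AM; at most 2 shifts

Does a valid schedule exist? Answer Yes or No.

One valid schedule: Wed-PM→Pham+Olsen, Thu-AM→Kahale, Thu-PM→Osei, Fri-AM→Olsen, Fri-PM→Osei, Sat-AM→Cho, Sat-PM→Kahale, Sun-AM→Cho.
Loads: Osei 2/2, Kahale 2/2, Cho 2/2, Pham 1/1, Olsen 2/2 — all within limits.

Yes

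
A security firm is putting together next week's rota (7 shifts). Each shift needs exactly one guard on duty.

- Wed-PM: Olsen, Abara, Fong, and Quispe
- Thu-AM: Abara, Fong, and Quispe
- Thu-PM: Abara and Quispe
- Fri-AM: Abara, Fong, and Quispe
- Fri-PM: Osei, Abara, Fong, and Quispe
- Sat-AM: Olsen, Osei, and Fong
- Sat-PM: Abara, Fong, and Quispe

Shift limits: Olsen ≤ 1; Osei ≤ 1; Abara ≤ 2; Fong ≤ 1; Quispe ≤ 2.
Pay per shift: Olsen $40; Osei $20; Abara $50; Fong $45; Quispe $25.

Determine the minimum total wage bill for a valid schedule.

Picking the cheapest available guard for each shift independently would cost $165, but that ignores the shift limits.
An optimal schedule: Wed-PM→Quispe, Thu-AM→Abara, Thu-PM→Abara, Fri-AM→Fong, Fri-PM→Osei, Sat-AM→Olsen, Sat-PM→Quispe.
Total: 25 + 50 + 50 + 45 + 20 + 40 + 25 = $255.

$255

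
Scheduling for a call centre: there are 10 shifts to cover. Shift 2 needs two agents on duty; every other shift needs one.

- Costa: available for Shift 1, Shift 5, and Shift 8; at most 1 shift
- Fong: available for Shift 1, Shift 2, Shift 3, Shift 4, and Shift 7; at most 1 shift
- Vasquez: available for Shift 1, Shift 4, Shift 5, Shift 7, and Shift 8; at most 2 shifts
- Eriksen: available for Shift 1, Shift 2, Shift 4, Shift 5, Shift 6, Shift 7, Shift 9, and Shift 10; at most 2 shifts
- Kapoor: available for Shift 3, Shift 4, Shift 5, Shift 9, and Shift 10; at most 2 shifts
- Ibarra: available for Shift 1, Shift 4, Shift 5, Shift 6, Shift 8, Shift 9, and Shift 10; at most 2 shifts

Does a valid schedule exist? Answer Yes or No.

No

Total capacity is 1+1+2+2+2+2 = 10 but 11 worker-slots are needed — infeasible.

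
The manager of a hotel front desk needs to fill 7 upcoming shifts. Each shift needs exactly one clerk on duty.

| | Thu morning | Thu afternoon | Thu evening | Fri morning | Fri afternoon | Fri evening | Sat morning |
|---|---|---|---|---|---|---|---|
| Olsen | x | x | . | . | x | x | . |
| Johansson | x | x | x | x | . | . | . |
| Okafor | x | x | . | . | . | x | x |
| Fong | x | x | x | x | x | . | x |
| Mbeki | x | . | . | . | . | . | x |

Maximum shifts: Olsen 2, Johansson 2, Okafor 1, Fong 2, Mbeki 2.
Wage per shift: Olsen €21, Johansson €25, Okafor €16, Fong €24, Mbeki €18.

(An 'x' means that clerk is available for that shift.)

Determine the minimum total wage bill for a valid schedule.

Picking the cheapest available clerk for each shift independently would cost €133, but that ignores the shift limits.
An optimal schedule: Thu morning→Mbeki, Thu afternoon→Olsen, Thu evening→Fong, Fri morning→Fong, Fri afternoon→Olsen, Fri evening→Okafor, Sat morning→Mbeki.
Total: 18 + 21 + 24 + 24 + 21 + 16 + 18 = €142.

€142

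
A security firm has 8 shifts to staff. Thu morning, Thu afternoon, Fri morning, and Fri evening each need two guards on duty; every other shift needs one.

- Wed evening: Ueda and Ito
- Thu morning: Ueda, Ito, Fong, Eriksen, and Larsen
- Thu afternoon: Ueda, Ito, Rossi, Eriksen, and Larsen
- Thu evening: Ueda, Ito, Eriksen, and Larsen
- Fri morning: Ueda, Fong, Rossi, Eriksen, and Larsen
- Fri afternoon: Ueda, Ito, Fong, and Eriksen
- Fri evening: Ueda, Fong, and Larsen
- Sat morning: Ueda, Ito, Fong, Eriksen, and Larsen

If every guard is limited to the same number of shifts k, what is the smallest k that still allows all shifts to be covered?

2

With 6 guards and 12 worker-slots to fill, someone must work at least ⌈12/6⌉ = 2 shifts, so k ≥ 2.
k = 2 works: Wed evening→Ueda, Thu morning→Eriksen+Larsen, Thu afternoon→Rossi+Eriksen, Thu evening→Ito, Fri morning→Rossi+Larsen, Fri afternoon→Ito, Fri evening→Ueda+Fong, Sat morning→Fong.
Loads: Ueda 2, Ito 2, Fong 2, Rossi 2, Eriksen 2, Larsen 2 — all ≤ 2.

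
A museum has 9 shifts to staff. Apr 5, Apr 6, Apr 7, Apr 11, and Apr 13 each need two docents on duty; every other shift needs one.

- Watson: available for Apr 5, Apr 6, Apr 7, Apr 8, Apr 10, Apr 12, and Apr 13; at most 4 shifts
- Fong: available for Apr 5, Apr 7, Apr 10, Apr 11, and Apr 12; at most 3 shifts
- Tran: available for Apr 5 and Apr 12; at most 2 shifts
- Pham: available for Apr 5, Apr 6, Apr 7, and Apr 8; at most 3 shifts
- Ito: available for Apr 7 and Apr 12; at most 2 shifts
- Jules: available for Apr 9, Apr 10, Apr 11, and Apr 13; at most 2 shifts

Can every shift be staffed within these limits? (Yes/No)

No

Total capacity is 16 and 14 slots are needed, so capacity alone doesn't rule it out.
Shifts {Apr 9, Apr 11, Apr 13} need 5 worker-slots in total, but the docents available for any of those shifts (Watson, Fong, and Jules) can supply at most 4 among them. So no valid schedule exists.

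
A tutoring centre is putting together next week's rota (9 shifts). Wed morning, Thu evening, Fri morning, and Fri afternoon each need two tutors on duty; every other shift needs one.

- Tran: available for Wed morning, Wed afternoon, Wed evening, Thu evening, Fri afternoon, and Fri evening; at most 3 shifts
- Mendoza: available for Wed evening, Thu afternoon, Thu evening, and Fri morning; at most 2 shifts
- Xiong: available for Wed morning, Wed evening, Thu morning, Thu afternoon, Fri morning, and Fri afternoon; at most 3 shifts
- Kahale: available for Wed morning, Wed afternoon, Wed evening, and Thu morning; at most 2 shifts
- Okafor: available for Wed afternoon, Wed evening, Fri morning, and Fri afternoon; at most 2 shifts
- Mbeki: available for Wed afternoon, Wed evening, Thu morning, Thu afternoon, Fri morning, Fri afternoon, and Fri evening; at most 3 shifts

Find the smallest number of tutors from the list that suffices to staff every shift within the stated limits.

5

13 slots to fill and no one can take more than 3, so at least ⌈13/3⌉ = 5 tutors are needed.
Tran, Mendoza, Xiong, Kahale, and Mbeki alone can cover everything: Wed morning→Tran+Xiong, Wed afternoon→Kahale, Wed evening→Kahale, Thu morning→Xiong, Thu afternoon→Mbeki, Thu evening→Tran+Mendoza, Fri morning→Mendoza+Mbeki, Fri afternoon→Xiong+Mbeki, Fri evening→Tran.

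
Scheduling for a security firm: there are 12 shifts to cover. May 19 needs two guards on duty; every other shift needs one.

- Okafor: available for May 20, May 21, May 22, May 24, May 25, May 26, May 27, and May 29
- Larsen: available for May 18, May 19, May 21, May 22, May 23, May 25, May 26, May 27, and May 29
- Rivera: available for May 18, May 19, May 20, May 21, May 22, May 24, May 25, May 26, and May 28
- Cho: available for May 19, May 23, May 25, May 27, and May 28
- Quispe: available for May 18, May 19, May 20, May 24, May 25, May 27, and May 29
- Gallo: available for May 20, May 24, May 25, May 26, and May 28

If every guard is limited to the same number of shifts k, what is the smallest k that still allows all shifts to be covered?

With 6 guards and 13 worker-slots to fill, someone must work at least ⌈13/6⌉ = 3 shifts, so k ≥ 3.
k = 3 works: May 18→Larsen, May 19→Cho+Quispe, May 20→Rivera, May 21→Okafor, May 22→Okafor, May 23→Larsen, May 24→Rivera, May 25→Cho, May 26→Larsen, May 27→Cho, May 28→Rivera, May 29→Okafor.
Loads: Okafor 3, Larsen 3, Rivera 3, Cho 3, Quispe 1, Gallo 0 — all ≤ 3.

3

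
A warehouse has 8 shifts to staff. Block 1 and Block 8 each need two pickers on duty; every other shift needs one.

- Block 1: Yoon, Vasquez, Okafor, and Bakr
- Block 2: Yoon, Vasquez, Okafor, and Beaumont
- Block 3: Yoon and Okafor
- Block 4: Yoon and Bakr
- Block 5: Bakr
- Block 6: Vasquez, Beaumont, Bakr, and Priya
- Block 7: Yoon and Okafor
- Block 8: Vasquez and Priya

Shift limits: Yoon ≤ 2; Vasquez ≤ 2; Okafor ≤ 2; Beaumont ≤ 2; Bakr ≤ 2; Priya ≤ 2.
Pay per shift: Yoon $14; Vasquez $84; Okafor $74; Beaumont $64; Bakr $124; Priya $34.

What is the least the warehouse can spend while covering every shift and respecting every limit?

$600

Block 5 can only be covered by Bakr, so that assignment is forced.
Block 8 can only be covered by Vasquez and Priya, so that assignment is forced.
Picking the cheapest available picker for each shift independently would cost $420, but that ignores the shift limits.
An optimal schedule: Block 1→Okafor+Vasquez, Block 2→Beaumont, Block 3→Yoon, Block 4→Yoon, Block 5→Bakr, Block 6→Priya, Block 7→Okafor, Block 8→Priya+Vasquez.
Total: 74 + 84 + 64 + 14 + 14 + 124 + 34 + 74 + 34 + 84 = $600.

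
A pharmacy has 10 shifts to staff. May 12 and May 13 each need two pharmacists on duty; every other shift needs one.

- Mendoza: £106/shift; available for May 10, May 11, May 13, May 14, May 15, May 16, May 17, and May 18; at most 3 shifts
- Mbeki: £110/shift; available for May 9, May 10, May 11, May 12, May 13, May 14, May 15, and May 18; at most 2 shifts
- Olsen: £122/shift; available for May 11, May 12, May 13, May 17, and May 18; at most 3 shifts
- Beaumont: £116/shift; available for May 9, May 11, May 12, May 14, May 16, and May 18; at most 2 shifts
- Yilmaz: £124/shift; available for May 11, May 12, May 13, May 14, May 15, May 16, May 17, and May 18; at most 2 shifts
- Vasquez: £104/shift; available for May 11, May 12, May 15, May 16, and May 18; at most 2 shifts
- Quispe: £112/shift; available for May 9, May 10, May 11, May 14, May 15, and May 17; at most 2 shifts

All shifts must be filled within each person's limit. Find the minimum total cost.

£1324

Picking the cheapest available pharmacist for each shift independently would cost £1274, but that ignores the shift limits.
An optimal schedule: May 9→Mbeki, May 10→Mendoza, May 11→Quispe, May 12→Vasquez+Beaumont, May 13→Mbeki+Olsen, May 14→Mendoza, May 15→Quispe, May 16→Vasquez, May 17→Mendoza, May 18→Beaumont.
Total: 110 + 106 + 112 + 104 + 116 + 110 + 122 + 106 + 112 + 104 + 106 + 116 = £1324.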